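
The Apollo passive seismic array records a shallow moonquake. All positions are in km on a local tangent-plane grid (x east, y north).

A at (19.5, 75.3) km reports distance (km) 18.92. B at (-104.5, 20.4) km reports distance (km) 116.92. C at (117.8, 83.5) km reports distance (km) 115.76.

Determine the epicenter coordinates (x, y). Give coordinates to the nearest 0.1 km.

(3.5, 65.2)

Circle about each station: (x − 19.5)² + (y − 75.3)² = 18.92²; (x + 104.5)² + (y − 20.4)² = 116.92²; (x − 117.8)² + (y − 83.5)² = 115.76².
Subtracting the A equation from the B and C equations removes the quadratic terms:
-248.0 x − 109.8 y = -8026.25
196.6 x + 16.4 y = 1756.34
Solving the 2×2 system: x ≈ 3.5, y ≈ 65.2 km.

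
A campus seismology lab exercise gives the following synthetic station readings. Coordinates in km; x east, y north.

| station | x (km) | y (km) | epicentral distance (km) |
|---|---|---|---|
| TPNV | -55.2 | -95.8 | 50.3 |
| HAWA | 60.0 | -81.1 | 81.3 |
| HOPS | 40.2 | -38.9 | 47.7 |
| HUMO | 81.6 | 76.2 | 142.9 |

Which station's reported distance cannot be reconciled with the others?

Solve using three stations at a time. Using HAWA, HOPS, HUMO (subtract circle equations pairwise → linear system) gives (x, y) ≈ (-7.4, -35.6).
Distances from that point to each station vs reported:
  TPNV: calculated 76.9 vs reported 50.3 → residual 26.6 km
  HAWA: calculated 81.3 vs reported 81.3 → residual 0.0 km
  HOPS: calculated 47.7 vs reported 47.7 → residual 0.0 km
  HUMO: calculated 142.9 vs reported 142.9 → residual 0.0 km
HAWA, HOPS, HUMO are mutually consistent (residuals ≈ 0); TPNV is off by 26.6 km.

TPNV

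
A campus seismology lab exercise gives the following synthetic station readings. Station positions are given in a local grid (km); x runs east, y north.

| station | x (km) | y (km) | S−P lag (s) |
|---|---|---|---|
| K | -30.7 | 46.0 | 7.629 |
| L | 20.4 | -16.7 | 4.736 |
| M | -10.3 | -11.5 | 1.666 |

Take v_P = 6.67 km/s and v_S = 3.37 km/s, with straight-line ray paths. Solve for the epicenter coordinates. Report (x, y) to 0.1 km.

Distance from S−P lag: d = Δt · v_P v_S / (v_P − v_S) = Δt · (6.67·3.37)/(6.67−3.37) ≈ 6.8115·Δt.
So d_K = 51.96, d_L = 32.26, d_M = 11.35 km.
Circle about each station: (x + 30.7)² + (y − 46.0)² = 51.96²; (x − 20.4)² + (y + 16.7)² = 32.26²; (x + 10.3)² + (y + 11.5)² = 11.35².
Subtracting the K equation from the L and M equations removes the quadratic terms:
102.2 x − 125.4 y = -704.31
40.8 x − 115.0 y = -249.13
Solving the 2×2 system: x ≈ -7.5, y ≈ -0.5 km.

x ≈ -7.5 km, y ≈ -0.5 km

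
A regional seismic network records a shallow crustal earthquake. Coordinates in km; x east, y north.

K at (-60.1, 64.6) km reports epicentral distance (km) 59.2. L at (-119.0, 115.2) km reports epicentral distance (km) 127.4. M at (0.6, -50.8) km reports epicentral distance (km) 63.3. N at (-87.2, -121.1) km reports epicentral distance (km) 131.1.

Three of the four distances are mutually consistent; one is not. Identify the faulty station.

M

Solve using three stations at a time. Using K, L, N (subtract circle equations pairwise → linear system) gives (x, y) ≈ (-53.9, 5.7).
Distances from that point to each station vs reported:
  K: calculated 59.2 vs reported 59.2 → residual 0.0 km
  L: calculated 127.4 vs reported 127.4 → residual 0.0 km
  M: calculated 78.5 vs reported 63.3 → residual 15.2 km
  N: calculated 131.1 vs reported 131.1 → residual 0.0 km
K, L, N are mutually consistent (residuals ≈ 0); M is off by 15.2 km.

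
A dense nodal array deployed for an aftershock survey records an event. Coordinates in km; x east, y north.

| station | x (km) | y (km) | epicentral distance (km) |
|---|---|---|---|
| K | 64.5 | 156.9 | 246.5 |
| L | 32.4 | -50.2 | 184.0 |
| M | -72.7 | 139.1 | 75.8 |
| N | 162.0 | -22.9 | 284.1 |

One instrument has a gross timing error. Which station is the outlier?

Solve using three stations at a time. Using L, M, N (subtract circle equations pairwise → linear system) gives (x, y) ≈ (-106.2, 70.9).
Distances from that point to each station vs reported:
  K: calculated 191.1 vs reported 246.5 → residual 55.4 km
  L: calculated 184.1 vs reported 184.0 → residual 0.1 km
  M: calculated 76.0 vs reported 75.8 → residual 0.2 km
  N: calculated 284.1 vs reported 284.1 → residual 0.0 km
L, M, N are mutually consistent (residuals ≈ 0); K is off by 55.4 km.

K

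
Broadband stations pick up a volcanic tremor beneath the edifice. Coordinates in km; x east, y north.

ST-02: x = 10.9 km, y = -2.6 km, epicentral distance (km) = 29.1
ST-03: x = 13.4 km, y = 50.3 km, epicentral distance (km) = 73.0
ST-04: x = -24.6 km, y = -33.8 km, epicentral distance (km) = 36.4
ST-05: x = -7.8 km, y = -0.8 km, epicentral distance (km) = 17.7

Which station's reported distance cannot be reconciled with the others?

ST-04

Solve using three stations at a time. Using ST-02, ST-03, ST-05 (subtract circle equations pairwise → linear system) gives (x, y) ≈ (-14.2, -17.3).
Distances from that point to each station vs reported:
  ST-02: calculated 29.1 vs reported 29.1 → residual 0.0 km
  ST-03: calculated 73.0 vs reported 73.0 → residual 0.0 km
  ST-04: calculated 19.5 vs reported 36.4 → residual 16.9 km
  ST-05: calculated 17.7 vs reported 17.7 → residual 0.0 km
ST-02, ST-03, ST-05 are mutually consistent (residuals ≈ 0); ST-04 is off by 16.9 km.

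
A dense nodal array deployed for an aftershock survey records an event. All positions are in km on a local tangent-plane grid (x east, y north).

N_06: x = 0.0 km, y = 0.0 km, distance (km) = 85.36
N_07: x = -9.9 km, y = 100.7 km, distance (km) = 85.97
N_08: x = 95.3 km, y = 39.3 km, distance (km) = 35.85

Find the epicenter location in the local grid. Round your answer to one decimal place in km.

63.9 km east, 56.6 km north

Circle about each station: x² + y² = 85.36²; (x + 9.9)² + (y − 100.7)² = 85.97²; (x − 95.3)² + (y − 39.3)² = 35.85².
Subtracting the N_06 equation from the N_07 and N_08 equations removes the quadratic terms:
-19.8 x + 201.4 y = 10133.99
190.6 x + 78.6 y = 16627.69
Solving the 2×2 system: x ≈ 63.9, y ≈ 56.6 km.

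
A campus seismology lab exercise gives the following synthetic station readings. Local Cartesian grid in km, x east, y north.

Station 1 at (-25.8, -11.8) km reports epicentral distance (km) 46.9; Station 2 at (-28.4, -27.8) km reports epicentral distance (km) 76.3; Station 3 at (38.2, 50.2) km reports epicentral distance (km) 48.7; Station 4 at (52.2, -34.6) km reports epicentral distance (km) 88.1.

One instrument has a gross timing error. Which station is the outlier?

Solve using three stations at a time. Using Station 1, Station 3, Station 4 (subtract circle equations pairwise → linear system) gives (x, y) ≈ (-6.6, 31.0).
Distances from that point to each station vs reported:
  Station 1: calculated 46.9 vs reported 46.9 → residual 0.0 km
  Station 2: calculated 62.7 vs reported 76.3 → residual 13.6 km
  Station 3: calculated 48.7 vs reported 48.7 → residual 0.0 km
  Station 4: calculated 88.1 vs reported 88.1 → residual 0.0 km
Station 1, Station 3, Station 4 are mutually consistent (residuals ≈ 0); Station 2 is off by 13.6 km.

Station 2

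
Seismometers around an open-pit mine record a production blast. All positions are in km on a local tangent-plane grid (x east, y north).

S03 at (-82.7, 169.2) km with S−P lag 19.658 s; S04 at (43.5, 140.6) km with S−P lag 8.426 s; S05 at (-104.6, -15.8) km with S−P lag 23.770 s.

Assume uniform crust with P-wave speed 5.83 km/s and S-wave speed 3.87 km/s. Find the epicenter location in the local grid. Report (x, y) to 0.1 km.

Distance from S−P lag: d = Δt · v_P v_S / (v_P − v_S) = Δt · (5.83·3.87)/(5.83−3.87) ≈ 11.5113·Δt.
So d_S03 = 226.29, d_S04 = 96.99, d_S05 = 273.62 km.
Circle about each station: (x + 82.7)² + (y − 169.2)² = 226.29²; (x − 43.5)² + (y − 140.6)² = 96.99²; (x + 104.6)² + (y + 15.8)² = 273.62².
Subtracting the S03 equation from the S04 and S05 equations removes the quadratic terms:
252.4 x − 57.2 y = 27992.78
-43.8 x − 370.0 y = -47937.87
Solving the 2×2 system: x ≈ 136.6, y ≈ 113.4 km.
Check against S03 (with the unrounded x, y): √((x + 82.7)²+(y − 169.2)²) = 226.29 ≈ 226.29 km. ✓

136.6 km east, 113.4 km north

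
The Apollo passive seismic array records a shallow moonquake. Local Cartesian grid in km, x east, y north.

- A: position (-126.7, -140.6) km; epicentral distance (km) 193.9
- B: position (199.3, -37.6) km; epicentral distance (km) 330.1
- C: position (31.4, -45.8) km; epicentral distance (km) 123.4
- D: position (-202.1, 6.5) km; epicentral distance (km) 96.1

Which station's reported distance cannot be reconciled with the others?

C

Solve using three stations at a time. Using A, B, D (subtract circle equations pairwise → linear system) gives (x, y) ≈ (-118.1, 53.1).
Distances from that point to each station vs reported:
  A: calculated 193.9 vs reported 193.9 → residual 0.0 km
  B: calculated 330.1 vs reported 330.1 → residual 0.0 km
  C: calculated 179.2 vs reported 123.4 → residual 55.8 km
  D: calculated 96.1 vs reported 96.1 → residual 0.0 km
A, B, D are mutually consistent (residuals ≈ 0); C is off by 55.8 km.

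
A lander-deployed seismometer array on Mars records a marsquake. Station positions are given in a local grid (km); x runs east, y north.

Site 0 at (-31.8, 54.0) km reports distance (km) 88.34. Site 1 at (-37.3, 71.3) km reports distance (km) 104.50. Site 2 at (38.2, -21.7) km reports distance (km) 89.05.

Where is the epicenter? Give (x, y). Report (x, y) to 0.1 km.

Circle about each station: (x + 31.8)² + (y − 54.0)² = 88.34²; (x + 37.3)² + (y − 71.3)² = 104.50²; (x − 38.2)² + (y + 21.7)² = 89.05².
Subtracting pairs of circle equations eliminates x²+y² and gives linear equations (the radical axes):
-11.0 x + 34.6 y = -568.55
140.0 x − 151.4 y = -2123.06
Solving the 2×2 system: x ≈ -50.2, y ≈ -32.4 km.

(-50.2, -32.4)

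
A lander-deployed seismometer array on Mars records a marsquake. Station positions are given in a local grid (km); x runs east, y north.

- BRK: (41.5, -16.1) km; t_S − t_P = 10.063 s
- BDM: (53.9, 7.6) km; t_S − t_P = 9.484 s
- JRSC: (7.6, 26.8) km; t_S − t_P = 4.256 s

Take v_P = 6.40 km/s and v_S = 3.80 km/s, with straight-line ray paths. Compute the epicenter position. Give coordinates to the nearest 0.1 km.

x ≈ -22.2 km, y ≈ 53.2 km

Distance from S−P lag: d = Δt · v_P v_S / (v_P − v_S) = Δt · (6.40·3.80)/(6.40−3.80) ≈ 9.3538·Δt.
So d_BRK = 94.13, d_BDM = 88.71, d_JRSC = 39.81 km.
Circle about each station: (x − 41.5)² + (y + 16.1)² = 94.13²; (x − 53.9)² + (y − 7.6)² = 88.71²; (x − 7.6)² + (y − 26.8)² = 39.81².
Subtracting pairs of circle equations eliminates x²+y² and gives linear equations (the radical axes):
24.8 x + 47.4 y = 1972.50
-67.8 x + 85.8 y = 6070.16
Solving the 2×2 system: x ≈ -22.2, y ≈ 53.2 km.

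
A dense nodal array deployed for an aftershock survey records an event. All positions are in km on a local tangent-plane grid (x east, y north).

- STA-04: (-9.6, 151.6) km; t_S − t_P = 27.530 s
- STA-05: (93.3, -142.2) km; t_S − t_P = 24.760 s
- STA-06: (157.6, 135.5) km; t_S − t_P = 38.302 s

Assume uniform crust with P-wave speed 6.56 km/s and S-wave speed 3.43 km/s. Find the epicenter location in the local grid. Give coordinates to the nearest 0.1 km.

Distance from S−P lag: d = Δt · v_P v_S / (v_P − v_S) = Δt · (6.56·3.43)/(6.56−3.43) ≈ 7.1888·Δt.
So d_STA-04 = 197.91, d_STA-05 = 177.99, d_STA-06 = 275.34 km.
Circle about each station: (x + 9.6)² + (y − 151.6)² = 197.91²; (x − 93.3)² + (y + 142.2)² = 177.99²; (x − 157.6)² + (y − 135.5)² = 275.34².
Subtracting the STA-04 equation from the STA-05 and STA-06 equations removes the quadratic terms:
205.8 x − 587.6 y = 13338.94
334.4 x − 32.2 y = -16520.46
Solving the 2×2 system: x ≈ -53.4, y ≈ -41.4 km.

x ≈ -53.4 km, y ≈ -41.4 km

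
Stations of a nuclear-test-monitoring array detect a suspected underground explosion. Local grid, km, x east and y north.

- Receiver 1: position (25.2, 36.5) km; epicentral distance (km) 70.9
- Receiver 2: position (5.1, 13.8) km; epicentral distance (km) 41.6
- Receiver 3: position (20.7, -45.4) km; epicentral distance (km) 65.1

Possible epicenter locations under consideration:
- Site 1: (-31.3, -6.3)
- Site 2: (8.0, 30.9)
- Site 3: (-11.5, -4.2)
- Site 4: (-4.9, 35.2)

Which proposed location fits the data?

For each candidate, compare |candidate − station| to the reported distance:
Site 1: residuals Receiver 1 0.0, Receiver 2 0.0, Receiver 3 0.0 → max 0.0 km
Site 2: residuals Receiver 1 52.8, Receiver 2 24.3, Receiver 3 12.2 → max 52.8 km
Site 3: residuals Receiver 1 16.1, Receiver 2 17.1, Receiver 3 12.8 → max 17.1 km
Site 4: residuals Receiver 1 40.8, Receiver 2 18.0, Receiver 3 19.5 → max 40.8 km
Only Site 1 has all residuals ≈ 0.

Site 1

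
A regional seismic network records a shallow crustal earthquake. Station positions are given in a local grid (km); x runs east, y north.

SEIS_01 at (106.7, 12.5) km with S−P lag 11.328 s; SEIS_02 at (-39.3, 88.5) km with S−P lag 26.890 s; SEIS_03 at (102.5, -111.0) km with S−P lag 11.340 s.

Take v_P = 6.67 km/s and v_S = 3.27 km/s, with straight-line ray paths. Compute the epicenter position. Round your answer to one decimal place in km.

x ≈ 66.3 km, y ≈ -47.9 km

Distance from S−P lag: d = Δt · v_P v_S / (v_P − v_S) = Δt · (6.67·3.27)/(6.67−3.27) ≈ 6.4150·Δt.
So d_SEIS_01 = 72.67, d_SEIS_02 = 172.50, d_SEIS_03 = 72.75 km.
Circle about each station: (x − 106.7)² + (y − 12.5)² = 72.67²; (x + 39.3)² + (y − 88.5)² = 172.50²; (x − 102.5)² + (y + 111.0)² = 72.75².
Subtracting the SEIS_01 equation from the SEIS_02 and SEIS_03 equations removes the quadratic terms:
-292.0 x + 152.0 y = -26639.72
-8.4 x − 247.0 y = 11274.48
Solving the 2×2 system: x ≈ 66.3, y ≈ -47.9 km.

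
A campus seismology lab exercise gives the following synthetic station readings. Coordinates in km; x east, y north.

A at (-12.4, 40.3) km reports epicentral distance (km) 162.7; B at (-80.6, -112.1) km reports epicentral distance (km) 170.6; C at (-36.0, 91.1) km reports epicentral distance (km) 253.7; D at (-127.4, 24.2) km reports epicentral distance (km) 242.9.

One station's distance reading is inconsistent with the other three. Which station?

Solve using three stations at a time. Using A, B, D (subtract circle equations pairwise → linear system) gives (x, y) ≈ (88.3, -87.6).
Distances from that point to each station vs reported:
  A: calculated 162.8 vs reported 162.7 → residual 0.1 km
  B: calculated 170.7 vs reported 170.6 → residual 0.1 km
  C: calculated 217.7 vs reported 253.7 → residual 36.0 km
  D: calculated 243.0 vs reported 242.9 → residual 0.1 km
A, B, D are mutually consistent (residuals ≈ 0); C is off by 36.0 km.

C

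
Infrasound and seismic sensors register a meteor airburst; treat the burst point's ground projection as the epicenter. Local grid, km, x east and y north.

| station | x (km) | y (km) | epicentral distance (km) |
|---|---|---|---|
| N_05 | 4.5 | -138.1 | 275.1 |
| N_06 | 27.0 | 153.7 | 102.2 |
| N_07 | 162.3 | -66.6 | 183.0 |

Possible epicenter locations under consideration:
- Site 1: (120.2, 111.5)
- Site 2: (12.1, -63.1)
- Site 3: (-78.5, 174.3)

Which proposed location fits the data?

Site 1

For each candidate, compare |candidate − station| to the reported distance:
Site 1: residuals N_05 0.0, N_06 0.1, N_07 0.0 → max 0.1 km
Site 2: residuals N_05 199.7, N_06 115.1, N_07 32.8 → max 199.7 km
Site 3: residuals N_05 48.1, N_06 5.3, N_07 157.6 → max 157.6 km
Only Site 1 has all residuals ≈ 0.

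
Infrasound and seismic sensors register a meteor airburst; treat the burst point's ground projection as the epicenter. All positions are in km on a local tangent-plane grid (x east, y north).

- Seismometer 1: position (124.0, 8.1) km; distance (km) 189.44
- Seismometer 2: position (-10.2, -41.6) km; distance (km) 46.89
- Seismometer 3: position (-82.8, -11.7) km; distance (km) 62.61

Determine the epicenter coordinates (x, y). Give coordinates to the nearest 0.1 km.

-50.6 km east, -65.4 km north

Circle about each station: (x − 124.0)² + (y − 8.1)² = 189.44²; (x + 10.2)² + (y + 41.6)² = 46.89²; (x + 82.8)² + (y + 11.7)² = 62.61².
Subtracting pairs of circle equations eliminates x²+y² and gives linear equations (the radical axes):
-268.4 x − 99.4 y = 20081.83
-413.6 x − 39.6 y = 23518.62
Solving the 2×2 system: x ≈ -50.6, y ≈ -65.4 km.
Check against Seismometer 1 (with the unrounded x, y): √((x − 124.0)²+(y − 8.1)²) = 189.44 ≈ 189.44 km. ✓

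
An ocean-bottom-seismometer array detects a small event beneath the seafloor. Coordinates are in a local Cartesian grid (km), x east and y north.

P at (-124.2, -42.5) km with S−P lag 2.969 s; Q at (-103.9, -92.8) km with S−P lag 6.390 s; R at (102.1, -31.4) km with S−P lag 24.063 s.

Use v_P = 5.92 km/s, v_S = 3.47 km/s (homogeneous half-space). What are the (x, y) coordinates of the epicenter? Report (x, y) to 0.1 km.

(-99.5, -39.4)

Distance from S−P lag: d = Δt · v_P v_S / (v_P − v_S) = Δt · (5.92·3.47)/(5.92−3.47) ≈ 8.3847·Δt.
So d_P = 24.89, d_Q = 53.58, d_R = 201.76 km.
Circle about each station: (x + 124.2)² + (y + 42.5)² = 24.89²; (x + 103.9)² + (y + 92.8)² = 53.58²; (x − 102.1)² + (y + 31.4)² = 201.76².
Subtracting pairs of circle equations eliminates x²+y² and gives linear equations (the radical axes):
40.6 x − 100.6 y = -76.14
452.6 x + 22.2 y = -45909.11
Solving the 2×2 system: x ≈ -99.5, y ≈ -39.4 km.
Check against P (with the unrounded x, y): √((x + 124.2)²+(y + 42.5)²) = 24.89 ≈ 24.89 km. ✓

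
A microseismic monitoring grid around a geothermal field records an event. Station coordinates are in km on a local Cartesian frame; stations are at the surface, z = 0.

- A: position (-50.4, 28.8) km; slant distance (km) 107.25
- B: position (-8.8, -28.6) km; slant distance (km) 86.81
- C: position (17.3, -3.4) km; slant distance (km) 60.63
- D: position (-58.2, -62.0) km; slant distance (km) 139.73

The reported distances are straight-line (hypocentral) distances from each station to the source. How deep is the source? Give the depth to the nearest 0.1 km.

Each station gives a sphere (x−x_i)² + (y−y_i)² + z² = d_i² (stations at z=0).
Subtracting the A sphere from B and C: z² cancels, leaving linear equations in x and y:
83.2 x − 114.8 y = 1492.39
135.4 x − 64.4 y = 4767.82
Solving: x ≈ 44.300, y ≈ 19.106 km (keep extra digits for the depth step; rounded: 44.3, 19.1).
Then from the A sphere: z² = 107.25² − (x + 50.4)² − (y − 28.8)² with x = 44.300, y = 19.106, so z ≈ 49.401 ≈ 49.4 km.

z ≈ 49.4 km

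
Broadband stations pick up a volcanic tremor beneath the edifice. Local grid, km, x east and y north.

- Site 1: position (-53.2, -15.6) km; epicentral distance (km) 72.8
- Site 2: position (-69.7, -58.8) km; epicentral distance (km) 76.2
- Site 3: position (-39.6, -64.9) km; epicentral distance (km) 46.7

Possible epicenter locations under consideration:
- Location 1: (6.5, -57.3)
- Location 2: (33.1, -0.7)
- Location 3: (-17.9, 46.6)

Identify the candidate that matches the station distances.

Location 1

For each candidate, compare |candidate − station| to the reported distance:
Location 1: residuals Site 1 0.0, Site 2 0.0, Site 3 0.0 → max 0.0 km
Location 2: residuals Site 1 14.8, Site 2 41.9, Site 3 50.3 → max 50.3 km
Location 3: residuals Site 1 1.3, Site 2 41.2, Site 3 66.9 → max 66.9 km
Only Location 1 has all residuals ≈ 0.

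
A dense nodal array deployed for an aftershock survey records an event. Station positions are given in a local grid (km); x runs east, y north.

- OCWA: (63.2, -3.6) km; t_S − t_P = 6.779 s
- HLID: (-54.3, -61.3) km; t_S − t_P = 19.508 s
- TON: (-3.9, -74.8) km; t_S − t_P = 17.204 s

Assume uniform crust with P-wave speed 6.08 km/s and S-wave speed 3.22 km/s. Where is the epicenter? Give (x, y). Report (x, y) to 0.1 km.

x ≈ 37.9 km, y ≈ 35.3 km

Distance from S−P lag: d = Δt · v_P v_S / (v_P − v_S) = Δt · (6.08·3.22)/(6.08−3.22) ≈ 6.8453·Δt.
So d_OCWA = 46.40, d_HLID = 133.54, d_TON = 117.77 km.
Circle about each station: (x − 63.2)² + (y + 3.6)² = 46.40²; (x + 54.3)² + (y + 61.3)² = 133.54²; (x + 3.9)² + (y + 74.8)² = 117.77².
Subtracting the OCWA equation from the HLID and TON equations removes the quadratic terms:
-235.0 x − 115.4 y = -12980.99
-134.2 x − 142.4 y = -10113.76
Solving the 2×2 system: x ≈ 37.9, y ≈ 35.3 km.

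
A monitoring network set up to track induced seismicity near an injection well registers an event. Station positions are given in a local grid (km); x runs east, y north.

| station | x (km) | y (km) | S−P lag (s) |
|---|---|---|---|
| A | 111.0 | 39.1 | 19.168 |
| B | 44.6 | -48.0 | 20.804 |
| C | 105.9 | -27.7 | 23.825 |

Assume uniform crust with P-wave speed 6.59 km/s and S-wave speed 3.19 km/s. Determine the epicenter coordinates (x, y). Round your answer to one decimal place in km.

Distance from S−P lag: d = Δt · v_P v_S / (v_P − v_S) = Δt · (6.59·3.19)/(6.59−3.19) ≈ 6.1830·Δt.
So d_A = 118.52, d_B = 128.63, d_C = 147.31 km.
Circle about each station: (x − 111.0)² + (y − 39.1)² = 118.52²; (x − 44.6)² + (y + 48.0)² = 128.63²; (x − 105.9)² + (y + 27.7)² = 147.31².
Subtracting pairs of circle equations eliminates x²+y² and gives linear equations (the radical axes):
-132.8 x − 174.2 y = -12055.34
-10.2 x − 133.6 y = -9520.96
Solving the 2×2 system: x ≈ -3.0, y ≈ 71.5 km.

(-3.0, 71.5)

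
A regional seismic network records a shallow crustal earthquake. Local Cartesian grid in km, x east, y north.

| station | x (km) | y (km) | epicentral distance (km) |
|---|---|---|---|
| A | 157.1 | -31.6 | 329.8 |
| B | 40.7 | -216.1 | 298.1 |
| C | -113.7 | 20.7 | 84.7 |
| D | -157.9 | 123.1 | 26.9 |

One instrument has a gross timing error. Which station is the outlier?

Solve using three stations at a time. Using A, C, D (subtract circle equations pairwise → linear system) gives (x, y) ≈ (-145.7, 99.1).
Distances from that point to each station vs reported:
  A: calculated 329.8 vs reported 329.8 → residual 0.0 km
  B: calculated 366.2 vs reported 298.1 → residual 68.1 km
  C: calculated 84.7 vs reported 84.7 → residual 0.0 km
  D: calculated 26.9 vs reported 26.9 → residual 0.0 km
A, C, D are mutually consistent (residuals ≈ 0); B is off by 68.1 km.

B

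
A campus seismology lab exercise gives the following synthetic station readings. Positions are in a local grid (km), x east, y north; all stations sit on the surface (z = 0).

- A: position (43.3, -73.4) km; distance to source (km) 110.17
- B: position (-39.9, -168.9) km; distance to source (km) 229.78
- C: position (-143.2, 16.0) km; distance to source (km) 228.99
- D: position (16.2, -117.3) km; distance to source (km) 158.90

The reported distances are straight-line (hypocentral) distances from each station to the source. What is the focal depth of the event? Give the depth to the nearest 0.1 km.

Each station gives a sphere (x−x_i)² + (y−y_i)² + z² = d_i² (stations at z=0).
Subtracting the A sphere from B and C: z² cancels, leaving linear equations in x and y:
-166.4 x − 191.0 y = -17804.65
-373.0 x + 178.8 y = -26799.20
Solving: x ≈ 82.203, y ≈ 21.602 km (keep extra digits for the depth step; rounded: 82.2, 21.6).
Then from the A sphere: z² = 110.17² − (x − 43.3)² − (y + 73.4)² with x = 82.203, y = 21.602, so z ≈ 39.983 ≈ 40.0 km.

depth ≈ 40.0 km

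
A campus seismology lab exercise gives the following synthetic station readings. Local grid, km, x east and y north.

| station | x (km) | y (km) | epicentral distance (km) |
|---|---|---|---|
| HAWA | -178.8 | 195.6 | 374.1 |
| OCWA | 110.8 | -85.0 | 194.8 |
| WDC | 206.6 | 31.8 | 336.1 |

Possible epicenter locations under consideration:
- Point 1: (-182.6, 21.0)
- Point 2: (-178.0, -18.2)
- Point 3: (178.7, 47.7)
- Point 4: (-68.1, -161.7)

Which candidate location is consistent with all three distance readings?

Point 4

For each candidate, compare |candidate − station| to the reported distance:
Point 1: residuals HAWA 199.5, OCWA 117.2, WDC 53.2 → max 199.5 km
Point 2: residuals HAWA 160.3, OCWA 101.6, WDC 51.7 → max 160.3 km
Point 3: residuals HAWA 12.8, OCWA 45.7, WDC 304.0 → max 304.0 km
Point 4: residuals HAWA 0.0, OCWA 0.2, WDC 0.1 → max 0.2 km
Only Point 4 has all residuals ≈ 0.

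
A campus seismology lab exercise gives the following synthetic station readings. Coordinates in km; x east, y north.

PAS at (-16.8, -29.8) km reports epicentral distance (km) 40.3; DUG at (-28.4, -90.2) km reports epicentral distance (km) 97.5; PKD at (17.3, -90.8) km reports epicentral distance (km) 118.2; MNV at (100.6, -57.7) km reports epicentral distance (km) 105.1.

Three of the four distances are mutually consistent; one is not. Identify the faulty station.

Solve using three stations at a time. Using PAS, DUG, MNV (subtract circle equations pairwise → linear system) gives (x, y) ≈ (11.8, -1.4).
Distances from that point to each station vs reported:
  PAS: calculated 40.4 vs reported 40.3 → residual 0.1 km
  DUG: calculated 97.5 vs reported 97.5 → residual 0.0 km
  PKD: calculated 89.6 vs reported 118.2 → residual 28.6 km
  MNV: calculated 105.1 vs reported 105.1 → residual 0.0 km
PAS, DUG, MNV are mutually consistent (residuals ≈ 0); PKD is off by 28.6 km.

PKD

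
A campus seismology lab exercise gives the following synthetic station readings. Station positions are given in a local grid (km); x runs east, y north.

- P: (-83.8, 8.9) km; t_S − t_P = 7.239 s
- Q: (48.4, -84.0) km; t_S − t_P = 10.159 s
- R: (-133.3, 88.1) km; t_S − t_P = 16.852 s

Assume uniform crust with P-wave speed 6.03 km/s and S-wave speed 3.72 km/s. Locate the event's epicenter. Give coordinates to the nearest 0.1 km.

-43.8 km east, -48.9 km north

Distance from S−P lag: d = Δt · v_P v_S / (v_P − v_S) = Δt · (6.03·3.72)/(6.03−3.72) ≈ 9.7106·Δt.
So d_P = 70.30, d_Q = 98.65, d_R = 163.64 km.
Circle about each station: (x + 83.8)² + (y − 8.9)² = 70.30²; (x − 48.4)² + (y + 84.0)² = 98.65²; (x + 133.3)² + (y − 88.1)² = 163.64².
Subtracting the P equation from the Q and R equations removes the quadratic terms:
264.4 x − 185.8 y = -2492.82
-99.0 x + 158.4 y = -3407.11
Solving the 2×2 system: x ≈ -43.8, y ≈ -48.9 km.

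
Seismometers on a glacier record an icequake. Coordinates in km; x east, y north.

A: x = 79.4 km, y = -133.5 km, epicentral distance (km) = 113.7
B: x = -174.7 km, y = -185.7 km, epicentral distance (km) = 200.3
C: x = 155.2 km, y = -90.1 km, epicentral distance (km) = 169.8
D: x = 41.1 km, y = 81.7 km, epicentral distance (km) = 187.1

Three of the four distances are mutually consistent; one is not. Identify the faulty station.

Solve using three stations at a time. Using A, B, C (subtract circle equations pairwise → linear system) gives (x, y) ≈ (-13.1, -67.3).
Distances from that point to each station vs reported:
  A: calculated 113.8 vs reported 113.7 → residual 0.1 km
  B: calculated 200.3 vs reported 200.3 → residual 0.0 km
  C: calculated 169.9 vs reported 169.8 → residual 0.1 km
  D: calculated 158.5 vs reported 187.1 → residual 28.6 km
A, B, C are mutually consistent (residuals ≈ 0); D is off by 28.6 km.

D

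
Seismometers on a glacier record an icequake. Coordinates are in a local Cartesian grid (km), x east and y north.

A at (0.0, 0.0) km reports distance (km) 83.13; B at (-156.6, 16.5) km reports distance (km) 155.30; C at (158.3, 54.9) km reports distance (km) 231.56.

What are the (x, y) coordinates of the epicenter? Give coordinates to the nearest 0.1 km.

Circle about each station: x² + y² = 83.13²; (x + 156.6)² + (y − 16.5)² = 155.30²; (x − 158.3)² + (y − 54.9)² = 231.56².
Subtracting the A equation from the B and C equations removes the quadratic terms:
-313.2 x + 33.0 y = 7588.32
316.6 x + 109.8 y = -18636.54
Solving the 2×2 system: x ≈ -32.3, y ≈ -76.6 km.
Check against A (with the unrounded x, y): √(x²+y²) = 83.13 ≈ 83.13 km. ✓

x ≈ -32.3 km, y ≈ -76.6 km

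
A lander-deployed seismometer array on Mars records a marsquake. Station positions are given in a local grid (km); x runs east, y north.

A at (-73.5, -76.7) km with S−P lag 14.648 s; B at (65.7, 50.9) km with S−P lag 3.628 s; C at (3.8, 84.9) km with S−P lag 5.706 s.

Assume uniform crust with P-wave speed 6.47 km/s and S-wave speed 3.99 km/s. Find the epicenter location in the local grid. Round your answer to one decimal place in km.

32.5 km east, 32.9 km north

Distance from S−P lag: d = Δt · v_P v_S / (v_P − v_S) = Δt · (6.47·3.99)/(6.47−3.99) ≈ 10.4094·Δt.
So d_A = 152.48, d_B = 37.77, d_C = 59.40 km.
Circle about each station: (x + 73.5)² + (y + 76.7)² = 152.48²; (x − 65.7)² + (y − 50.9)² = 37.77²; (x − 3.8)² + (y − 84.9)² = 59.40².
Subtracting the A equation from the B and C equations removes the quadratic terms:
278.4 x + 255.2 y = 17445.74
154.6 x + 323.2 y = 15659.10
Solving the 2×2 system: x ≈ 32.5, y ≈ 32.9 km.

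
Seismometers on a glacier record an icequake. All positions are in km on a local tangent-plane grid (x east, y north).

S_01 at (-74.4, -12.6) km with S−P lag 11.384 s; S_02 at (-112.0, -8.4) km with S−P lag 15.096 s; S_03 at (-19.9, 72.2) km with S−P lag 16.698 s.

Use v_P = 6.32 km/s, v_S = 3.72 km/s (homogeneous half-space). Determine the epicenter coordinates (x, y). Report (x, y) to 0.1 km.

Distance from S−P lag: d = Δt · v_P v_S / (v_P − v_S) = Δt · (6.32·3.72)/(6.32−3.72) ≈ 9.0425·Δt.
So d_S_01 = 102.94, d_S_02 = 136.50, d_S_03 = 150.99 km.
Circle about each station: (x + 74.4)² + (y + 12.6)² = 102.94²; (x + 112.0)² + (y + 8.4)² = 136.50²; (x + 19.9)² + (y − 72.2)² = 150.99².
Subtracting pairs of circle equations eliminates x²+y² and gives linear equations (the radical axes):
-75.2 x + 8.4 y = -1115.17
109.0 x + 169.6 y = -12286.61
Solving the 2×2 system: x ≈ 6.3, y ≈ -76.5 km.

x ≈ 6.3 km, y ≈ -76.5 km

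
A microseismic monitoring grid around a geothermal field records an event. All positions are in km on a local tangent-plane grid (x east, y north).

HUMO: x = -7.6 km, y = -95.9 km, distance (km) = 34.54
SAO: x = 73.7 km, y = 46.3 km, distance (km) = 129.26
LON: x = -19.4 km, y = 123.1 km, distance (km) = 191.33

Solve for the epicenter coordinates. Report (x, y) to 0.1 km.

x ≈ 9.7 km, y ≈ -66.0 km

Circle about each station: (x + 7.6)² + (y + 95.9)² = 34.54²; (x − 73.7)² + (y − 46.3)² = 129.26²; (x + 19.4)² + (y − 123.1)² = 191.33².
Subtracting pairs of circle equations eliminates x²+y² and gives linear equations (the radical axes):
162.6 x + 284.4 y = -17194.33
-23.6 x + 438.0 y = -29138.76
Solving the 2×2 system: x ≈ 9.7, y ≈ -66.0 km.
Check against HUMO (with the unrounded x, y): √((x + 7.6)²+(y + 95.9)²) = 34.54 ≈ 34.54 km. ✓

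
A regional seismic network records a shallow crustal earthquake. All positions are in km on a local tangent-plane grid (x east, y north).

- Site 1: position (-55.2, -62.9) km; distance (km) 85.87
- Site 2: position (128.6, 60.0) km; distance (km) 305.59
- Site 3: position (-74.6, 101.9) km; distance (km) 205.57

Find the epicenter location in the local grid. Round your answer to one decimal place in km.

x ≈ -135.0 km, y ≈ -94.6 km

Circle about each station: (x + 55.2)² + (y + 62.9)² = 85.87²; (x − 128.6)² + (y − 60.0)² = 305.59²; (x + 74.6)² + (y − 101.9)² = 205.57².
Subtracting the Site 1 equation from the Site 2 and Site 3 equations removes the quadratic terms:
367.6 x + 245.8 y = -72877.08
-38.8 x + 329.6 y = -25940.05
Solving the 2×2 system: x ≈ -135.0, y ≈ -94.6 km.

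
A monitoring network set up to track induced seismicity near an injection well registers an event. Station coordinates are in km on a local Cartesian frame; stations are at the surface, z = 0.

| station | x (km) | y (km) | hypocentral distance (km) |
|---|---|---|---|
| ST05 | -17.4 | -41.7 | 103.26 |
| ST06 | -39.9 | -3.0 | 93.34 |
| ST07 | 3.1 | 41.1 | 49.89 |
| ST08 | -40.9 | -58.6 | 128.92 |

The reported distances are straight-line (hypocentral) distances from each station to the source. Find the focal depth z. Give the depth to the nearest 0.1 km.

depth ≈ 39.5 km

Each station gives a sphere (x−x_i)² + (y−y_i)² + z² = d_i² (stations at z=0).
Subtracting the ST05 sphere from ST06 and ST07: z² cancels, leaving linear equations in x and y:
-45.0 x + 77.4 y = 1509.63
41.0 x + 165.6 y = 7830.79
Solving: x ≈ 33.515, y ≈ 38.990 km (keep extra digits for the depth step; rounded: 33.5, 39.0).
Then from the ST05 sphere: z² = 103.26² − (x + 17.4)² − (y + 41.7)² with x = 33.515, y = 38.990, so z ≈ 39.489 ≈ 39.5 km.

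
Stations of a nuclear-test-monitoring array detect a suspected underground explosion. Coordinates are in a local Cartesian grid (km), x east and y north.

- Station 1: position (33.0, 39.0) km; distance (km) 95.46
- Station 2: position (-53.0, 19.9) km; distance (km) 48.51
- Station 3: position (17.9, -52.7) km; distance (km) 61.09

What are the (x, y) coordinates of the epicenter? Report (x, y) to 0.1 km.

Circle about each station: (x − 33.0)² + (y − 39.0)² = 95.46²; (x + 53.0)² + (y − 19.9)² = 48.51²; (x − 17.9)² + (y + 52.7)² = 61.09².
Subtracting the Station 1 equation from the Station 2 and Station 3 equations removes the quadratic terms:
-172.0 x − 38.2 y = 7354.40
-30.2 x − 183.4 y = 5868.32
Solving the 2×2 system: x ≈ -37.0, y ≈ -25.9 km.

(-37.0, -25.9)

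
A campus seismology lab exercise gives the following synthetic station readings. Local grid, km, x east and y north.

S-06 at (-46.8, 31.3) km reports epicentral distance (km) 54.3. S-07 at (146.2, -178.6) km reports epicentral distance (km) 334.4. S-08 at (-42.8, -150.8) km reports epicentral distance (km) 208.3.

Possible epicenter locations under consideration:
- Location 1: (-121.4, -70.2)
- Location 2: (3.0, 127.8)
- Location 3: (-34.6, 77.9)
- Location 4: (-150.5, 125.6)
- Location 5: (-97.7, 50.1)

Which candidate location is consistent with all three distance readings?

For each candidate, compare |candidate − station| to the reported distance:
Location 1: residuals S-06 71.7, S-07 45.7, S-08 95.7 → max 95.7 km
Location 2: residuals S-06 54.3, S-07 3.8, S-08 74.0 → max 74.0 km
Location 3: residuals S-06 6.1, S-07 20.6, S-08 20.5 → max 20.6 km
Location 4: residuals S-06 85.9, S-07 90.5, S-08 88.3 → max 90.5 km
Location 5: residuals S-06 0.0, S-07 0.0, S-08 0.0 → max 0.0 km
Only Location 5 has all residuals ≈ 0.

Location 5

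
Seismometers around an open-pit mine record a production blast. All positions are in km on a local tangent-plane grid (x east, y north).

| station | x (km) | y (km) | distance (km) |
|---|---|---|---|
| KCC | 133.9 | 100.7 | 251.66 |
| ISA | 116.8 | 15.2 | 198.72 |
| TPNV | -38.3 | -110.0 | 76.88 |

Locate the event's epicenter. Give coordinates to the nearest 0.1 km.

Circle about each station: (x − 133.9)² + (y − 100.7)² = 251.66²; (x − 116.8)² + (y − 15.2)² = 198.72²; (x + 38.3)² + (y + 110.0)² = 76.88².
Subtracting the KCC equation from the ISA and TPNV equations removes the quadratic terms:
-34.2 x − 171.0 y = 9646.70
-344.4 x − 421.4 y = 42919.41
Solving the 2×2 system: x ≈ -73.6, y ≈ -41.7 km.

x ≈ -73.6 km, y ≈ -41.7 km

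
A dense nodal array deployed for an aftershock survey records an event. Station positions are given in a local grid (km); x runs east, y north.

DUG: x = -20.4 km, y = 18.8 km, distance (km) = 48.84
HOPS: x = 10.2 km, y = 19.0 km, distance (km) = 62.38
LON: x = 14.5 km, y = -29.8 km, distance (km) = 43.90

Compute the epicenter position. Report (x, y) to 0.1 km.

-29.4 km east, -29.2 km north

Circle about each station: (x + 20.4)² + (y − 18.8)² = 48.84²; (x − 10.2)² + (y − 19.0)² = 62.38²; (x − 14.5)² + (y + 29.8)² = 43.90².
Subtracting pairs of circle equations eliminates x²+y² and gives linear equations (the radical axes):
61.2 x + 0.4 y = -1810.48
69.8 x − 97.2 y = 786.83
Solving the 2×2 system: x ≈ -29.4, y ≈ -29.2 km.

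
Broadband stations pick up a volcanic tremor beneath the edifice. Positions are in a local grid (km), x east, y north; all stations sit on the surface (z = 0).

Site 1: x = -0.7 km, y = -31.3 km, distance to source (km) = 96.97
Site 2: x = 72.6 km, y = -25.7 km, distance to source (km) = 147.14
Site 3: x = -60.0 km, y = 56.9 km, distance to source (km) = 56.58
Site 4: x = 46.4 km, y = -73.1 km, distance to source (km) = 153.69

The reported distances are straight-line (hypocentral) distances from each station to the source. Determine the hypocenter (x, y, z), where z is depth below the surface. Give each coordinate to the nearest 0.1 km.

(-52.3, 33.2, 50.8)

Each station gives a sphere (x−x_i)² + (y−y_i)² + z² = d_i² (stations at z=0).
Subtracting the Site 1 sphere from Site 2 and Site 3: z² cancels, leaving linear equations in x and y:
146.6 x + 11.2 y = -7295.93
-118.6 x + 176.4 y = 12059.31
Solving: x ≈ -52.304, y ≈ 33.198 km (keep extra digits for the depth step; rounded: -52.3, 33.2).
Then from the Site 1 sphere: z² = 96.97² − (x + 0.7)² − (y + 31.3)² with x = -52.304, y = 33.198, so z ≈ 50.796 ≈ 50.8 km.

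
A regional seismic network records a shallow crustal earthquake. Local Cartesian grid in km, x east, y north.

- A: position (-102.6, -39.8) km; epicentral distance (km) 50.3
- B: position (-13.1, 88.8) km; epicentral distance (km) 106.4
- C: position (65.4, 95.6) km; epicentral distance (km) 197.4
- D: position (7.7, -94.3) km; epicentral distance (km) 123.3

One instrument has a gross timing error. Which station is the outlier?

Solve using three stations at a time. Using A, B, D (subtract circle equations pairwise → linear system) gives (x, y) ≈ (-71.8, 0.0).
Distances from that point to each station vs reported:
  A: calculated 50.4 vs reported 50.3 → residual 0.1 km
  B: calculated 106.4 vs reported 106.4 → residual 0.0 km
  C: calculated 167.2 vs reported 197.4 → residual 30.2 km
  D: calculated 123.3 vs reported 123.3 → residual 0.0 km
A, B, D are mutually consistent (residuals ≈ 0); C is off by 30.2 km.

C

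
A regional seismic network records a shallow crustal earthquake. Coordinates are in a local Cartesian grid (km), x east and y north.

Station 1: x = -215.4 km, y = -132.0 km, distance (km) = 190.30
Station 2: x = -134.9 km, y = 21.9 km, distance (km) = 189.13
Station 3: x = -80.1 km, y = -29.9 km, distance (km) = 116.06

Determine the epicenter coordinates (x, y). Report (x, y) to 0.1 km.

Circle about each station: (x + 215.4)² + (y + 132.0)² = 190.30²; (x + 134.9)² + (y − 21.9)² = 189.13²; (x + 80.1)² + (y + 29.9)² = 116.06².
Subtracting pairs of circle equations eliminates x²+y² and gives linear equations (the radical axes):
161.0 x + 307.8 y = -44699.61
270.6 x + 204.2 y = -33766.97
Solving the 2×2 system: x ≈ -25.1, y ≈ -132.1 km.

x ≈ -25.1 km, y ≈ -132.1 km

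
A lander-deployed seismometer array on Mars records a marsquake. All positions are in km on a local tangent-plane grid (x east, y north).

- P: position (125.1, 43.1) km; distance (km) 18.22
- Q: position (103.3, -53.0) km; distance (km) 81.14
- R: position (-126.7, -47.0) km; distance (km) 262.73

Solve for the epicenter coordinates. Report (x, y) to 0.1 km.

Circle about each station: (x − 125.1)² + (y − 43.1)² = 18.22²; (x − 103.3)² + (y + 53.0)² = 81.14²; (x + 126.7)² + (y + 47.0)² = 262.73².
Subtracting pairs of circle equations eliminates x²+y² and gives linear equations (the radical axes):
-43.6 x − 192.2 y = -10279.46
-503.6 x − 180.2 y = -67940.81
Solving the 2×2 system: x ≈ 126.0, y ≈ 24.9 km.

(126.0, 24.9)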